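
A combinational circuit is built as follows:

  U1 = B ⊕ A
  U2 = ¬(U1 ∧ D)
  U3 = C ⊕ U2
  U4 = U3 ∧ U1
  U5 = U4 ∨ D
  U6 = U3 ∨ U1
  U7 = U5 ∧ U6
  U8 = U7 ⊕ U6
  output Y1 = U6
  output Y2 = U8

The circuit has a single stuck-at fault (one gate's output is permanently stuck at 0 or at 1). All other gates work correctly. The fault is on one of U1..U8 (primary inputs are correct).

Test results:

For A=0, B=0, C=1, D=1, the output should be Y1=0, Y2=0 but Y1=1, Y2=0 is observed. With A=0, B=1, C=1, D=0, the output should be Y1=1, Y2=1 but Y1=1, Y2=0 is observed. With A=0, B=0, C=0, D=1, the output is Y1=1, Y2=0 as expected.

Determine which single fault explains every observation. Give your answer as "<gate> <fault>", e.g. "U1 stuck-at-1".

Fault-free values for test 1 (A=0, B=0, C=1, D=1): U1=0, U2=1, U3=0, U4=0, U5=1, U6=0, U7=0, U8=0, giving Y1=0, Y2=0. Observed Y1=1, Y2=0.
Test 1: faults giving observed Y1=1, Y2=0 are {U1 stuck-at-1, U2 stuck-at-0, U3 stuck-at-1, U6 stuck-at-1}.
Test 2 (A=0, B=1, C=1, D=0): fault-free U1=1, U2=1, U3=0, U4=0, U5=0, U6=1, U7=0, U8=1 → Y1=1, Y2=1; observed Y1=1, Y2=0. Eliminates U1 stuck-at-1, U6 stuck-at-1.
Test 3 (A=0, B=0, C=0, D=1): fault-free U1=0, U2=1, U3=1, U4=0, U5=1, U6=1, U7=1, U8=0 → Y1=1, Y2=0; observed Y1=1, Y2=0. Eliminates U2 stuck-at-0.
Only U3 stuck-at-1 is consistent with every test.

U3 stuck-at-1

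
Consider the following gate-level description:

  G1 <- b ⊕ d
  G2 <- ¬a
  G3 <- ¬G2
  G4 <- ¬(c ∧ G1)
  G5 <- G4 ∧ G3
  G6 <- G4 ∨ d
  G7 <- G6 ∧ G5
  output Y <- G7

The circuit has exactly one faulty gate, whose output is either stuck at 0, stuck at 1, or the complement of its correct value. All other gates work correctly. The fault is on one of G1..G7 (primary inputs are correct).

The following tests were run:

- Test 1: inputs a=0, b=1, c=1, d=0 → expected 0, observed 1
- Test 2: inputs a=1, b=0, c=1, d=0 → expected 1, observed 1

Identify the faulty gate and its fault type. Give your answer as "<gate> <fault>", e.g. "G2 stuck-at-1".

G7 stuck-at-1

Fault-free values for test 1 (a=0, b=1, c=1, d=0): G1=1, G2=1, G3=0, G4=0, G5=0, G6=0, G7=0, giving Y=0. Observed 1.
Test 1: faults giving observed 1 are {G7 stuck-at-1, G7 inverted output}.
Test 2 (a=1, b=0, c=1, d=0): fault-free G1=0, G2=0, G3=1, G4=1, G5=1, G6=1, G7=1 → 1; observed 1. Eliminates G7 inverted output.
Only G7 stuck-at-1 is consistent with every test.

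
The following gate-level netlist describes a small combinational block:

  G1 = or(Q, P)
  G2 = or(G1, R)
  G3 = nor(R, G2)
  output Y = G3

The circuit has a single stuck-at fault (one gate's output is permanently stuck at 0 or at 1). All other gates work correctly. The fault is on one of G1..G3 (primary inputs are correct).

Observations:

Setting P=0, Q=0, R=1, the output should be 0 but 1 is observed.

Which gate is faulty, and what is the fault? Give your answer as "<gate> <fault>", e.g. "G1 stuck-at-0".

Fault-free values for test 1 (P=0, Q=0, R=1): G1=0, G2=1, G3=0, giving Y=0. Observed 1.
Test 1: faults giving observed 1 are {G3 stuck-at-1}.
Only G3 stuck-at-1 is consistent with every test.

G3 stuck-at-1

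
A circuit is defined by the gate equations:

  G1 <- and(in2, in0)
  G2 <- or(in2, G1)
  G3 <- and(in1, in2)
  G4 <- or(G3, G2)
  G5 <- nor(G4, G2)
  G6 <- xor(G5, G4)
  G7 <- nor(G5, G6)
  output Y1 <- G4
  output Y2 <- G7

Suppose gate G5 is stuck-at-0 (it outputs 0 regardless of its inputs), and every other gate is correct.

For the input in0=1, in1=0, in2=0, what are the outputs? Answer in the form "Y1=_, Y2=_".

Propagate with G5 forced: G1=0, G2=0, G3=0, G4=0, G5=0 [stuck-at-0], G6=0, G7=1.
So the outputs are Y1=0, Y2=1. (Without the fault they would be Y1=0, Y2=0.)

Y1=0, Y2=1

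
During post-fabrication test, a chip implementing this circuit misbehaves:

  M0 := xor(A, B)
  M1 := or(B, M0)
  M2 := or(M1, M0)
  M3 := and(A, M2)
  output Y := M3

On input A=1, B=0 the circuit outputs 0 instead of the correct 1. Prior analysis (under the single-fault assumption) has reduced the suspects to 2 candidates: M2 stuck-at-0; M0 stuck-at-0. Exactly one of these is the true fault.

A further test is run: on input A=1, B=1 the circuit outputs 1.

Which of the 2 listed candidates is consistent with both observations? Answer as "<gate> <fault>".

Evaluate each candidate on input A=1, B=1:
  M2 stuck-at-0: M0=0, M1=1, M2=0 [stuck-at-0], M3=0 → 0 — eliminated
  M0 stuck-at-0: M0=0 [stuck-at-0], M1=1, M2=1, M3=1 → 1 — matches
Only M0 stuck-at-0 reproduces the observed 1.

M0 stuck-at-0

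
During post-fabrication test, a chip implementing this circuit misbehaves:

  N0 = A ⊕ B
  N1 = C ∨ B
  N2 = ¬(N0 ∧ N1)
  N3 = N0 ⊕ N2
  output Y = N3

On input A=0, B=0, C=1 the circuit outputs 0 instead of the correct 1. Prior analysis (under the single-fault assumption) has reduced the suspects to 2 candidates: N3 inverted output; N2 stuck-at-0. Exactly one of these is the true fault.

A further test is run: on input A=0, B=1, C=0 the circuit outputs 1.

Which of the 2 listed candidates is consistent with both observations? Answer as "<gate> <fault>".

N2 stuck-at-0

Evaluate each candidate on input A=0, B=1, C=0:
  N3 inverted output: N0=1, N1=1, N2=0, N3=0 [inverted output] → 0 — eliminated
  N2 stuck-at-0: N0=1, N1=1, N2=0 [stuck-at-0], N3=1 → 1 — matches
Only N2 stuck-at-0 reproduces the observed 1.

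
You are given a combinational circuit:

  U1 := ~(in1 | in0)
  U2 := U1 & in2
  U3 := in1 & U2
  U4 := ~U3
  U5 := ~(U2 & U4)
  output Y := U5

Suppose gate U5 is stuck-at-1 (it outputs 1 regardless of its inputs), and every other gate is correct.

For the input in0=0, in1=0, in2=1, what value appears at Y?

1

Propagate with U5 forced: U1=1, U2=1, U3=0, U4=1, U5=1 [stuck-at-1].
So Y = 1. (Without the fault it would be 0.)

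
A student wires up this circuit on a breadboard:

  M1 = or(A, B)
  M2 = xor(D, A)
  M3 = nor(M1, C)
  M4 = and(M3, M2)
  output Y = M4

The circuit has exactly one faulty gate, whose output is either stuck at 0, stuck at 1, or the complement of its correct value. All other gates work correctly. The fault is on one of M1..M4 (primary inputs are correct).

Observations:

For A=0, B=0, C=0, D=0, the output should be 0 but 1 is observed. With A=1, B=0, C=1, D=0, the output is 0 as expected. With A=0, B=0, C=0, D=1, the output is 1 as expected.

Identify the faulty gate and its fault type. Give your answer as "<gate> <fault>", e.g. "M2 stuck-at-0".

M2 stuck-at-1

Fault-free values for test 1 (A=0, B=0, C=0, D=0): M1=0, M2=0, M3=1, M4=0, giving Y=0. Observed 1.
Test 1: faults giving observed 1 are {M2 stuck-at-1, M2 inverted output, M4 stuck-at-1, M4 inverted output}.
Test 2 (A=1, B=0, C=1, D=0): fault-free M1=1, M2=1, M3=0, M4=0 → 0; observed 0. Eliminates M4 stuck-at-1, M4 inverted output.
Test 3 (A=0, B=0, C=0, D=1): fault-free M1=0, M2=1, M3=1, M4=1 → 1; observed 1. Eliminates M2 inverted output.
Only M2 stuck-at-1 is consistent with every test.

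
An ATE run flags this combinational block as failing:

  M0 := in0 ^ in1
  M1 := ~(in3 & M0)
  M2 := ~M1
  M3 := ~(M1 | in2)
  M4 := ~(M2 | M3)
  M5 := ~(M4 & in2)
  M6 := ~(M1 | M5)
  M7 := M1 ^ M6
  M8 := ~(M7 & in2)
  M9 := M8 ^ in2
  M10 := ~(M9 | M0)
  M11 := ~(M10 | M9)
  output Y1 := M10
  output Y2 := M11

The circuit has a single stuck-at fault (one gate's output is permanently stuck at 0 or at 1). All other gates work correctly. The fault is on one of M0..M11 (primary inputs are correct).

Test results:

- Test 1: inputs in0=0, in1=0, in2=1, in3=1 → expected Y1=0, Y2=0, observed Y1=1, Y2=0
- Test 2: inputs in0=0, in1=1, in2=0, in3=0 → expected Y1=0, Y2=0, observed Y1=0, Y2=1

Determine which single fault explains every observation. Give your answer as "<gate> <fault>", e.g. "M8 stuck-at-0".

M9 stuck-at-0

Fault-free values for test 1 (in0=0, in1=0, in2=1, in3=1): M0=0, M1=1, M2=0, M3=0, M4=1, M5=0, M6=0, M7=1, M8=0, M9=1, M10=0, M11=0, giving Y1=0, Y2=0. Observed Y1=1, Y2=0.
Test 1: faults giving observed Y1=1, Y2=0 are {M1 stuck-at-0, M6 stuck-at-1, M7 stuck-at-0, M8 stuck-at-1, M9 stuck-at-0, M10 stuck-at-1}.
Test 2 (in0=0, in1=1, in2=0, in3=0): fault-free M0=1, M1=1, M2=0, M3=0, M4=1, M5=1, M6=0, M7=1, M8=1, M9=1, M10=0, M11=0 → Y1=0, Y2=0; observed Y1=0, Y2=1. Eliminates M1 stuck-at-0, M6 stuck-at-1, M7 stuck-at-0, M8 stuck-at-1, M10 stuck-at-1.
Only M9 stuck-at-0 is consistent with every test.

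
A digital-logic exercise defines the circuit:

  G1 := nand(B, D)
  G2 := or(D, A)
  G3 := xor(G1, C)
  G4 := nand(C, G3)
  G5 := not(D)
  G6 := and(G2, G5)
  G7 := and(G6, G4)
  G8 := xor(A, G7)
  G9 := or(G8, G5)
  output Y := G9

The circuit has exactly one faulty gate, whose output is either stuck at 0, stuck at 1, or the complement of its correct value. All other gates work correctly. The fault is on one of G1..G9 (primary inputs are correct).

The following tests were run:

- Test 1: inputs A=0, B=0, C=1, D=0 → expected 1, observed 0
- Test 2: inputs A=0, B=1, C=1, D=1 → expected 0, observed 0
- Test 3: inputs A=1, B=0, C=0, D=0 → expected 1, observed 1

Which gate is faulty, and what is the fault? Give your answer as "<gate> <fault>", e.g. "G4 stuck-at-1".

Fault-free values for test 1 (A=0, B=0, C=1, D=0): G1=1, G2=0, G3=0, G4=1, G5=1, G6=0, G7=0, G8=0, G9=1, giving Y=1. Observed 0.
Test 1: faults giving observed 0 are {G5 stuck-at-0, G5 inverted output, G9 stuck-at-0, G9 inverted output}.
Test 2 (A=0, B=1, C=1, D=1): fault-free G1=0, G2=1, G3=1, G4=0, G5=0, G6=0, G7=0, G8=0, G9=0 → 0; observed 0. Eliminates G5 inverted output, G9 inverted output.
Test 3 (A=1, B=0, C=0, D=0): fault-free G1=1, G2=1, G3=1, G4=1, G5=1, G6=1, G7=1, G8=0, G9=1 → 1; observed 1. Eliminates G9 stuck-at-0.
Only G5 stuck-at-0 is consistent with every test.

G5 stuck-at-0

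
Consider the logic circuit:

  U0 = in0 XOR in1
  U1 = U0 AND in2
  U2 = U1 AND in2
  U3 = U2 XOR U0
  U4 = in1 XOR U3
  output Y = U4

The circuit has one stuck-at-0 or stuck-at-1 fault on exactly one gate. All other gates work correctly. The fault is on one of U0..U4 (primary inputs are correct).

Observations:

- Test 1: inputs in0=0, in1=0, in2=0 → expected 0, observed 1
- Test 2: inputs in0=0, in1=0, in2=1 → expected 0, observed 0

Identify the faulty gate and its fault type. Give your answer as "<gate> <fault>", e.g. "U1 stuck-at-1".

U0 stuck-at-1

Fault-free values for test 1 (in0=0, in1=0, in2=0): U0=0, U1=0, U2=0, U3=0, U4=0, giving Y=0. Observed 1.
Test 1: faults giving observed 1 are {U0 stuck-at-1, U2 stuck-at-1, U3 stuck-at-1, U4 stuck-at-1}.
Test 2 (in0=0, in1=0, in2=1): fault-free U0=0, U1=0, U2=0, U3=0, U4=0 → 0; observed 0. Eliminates U2 stuck-at-1, U3 stuck-at-1, U4 stuck-at-1.
Only U0 stuck-at-1 is consistent with every test.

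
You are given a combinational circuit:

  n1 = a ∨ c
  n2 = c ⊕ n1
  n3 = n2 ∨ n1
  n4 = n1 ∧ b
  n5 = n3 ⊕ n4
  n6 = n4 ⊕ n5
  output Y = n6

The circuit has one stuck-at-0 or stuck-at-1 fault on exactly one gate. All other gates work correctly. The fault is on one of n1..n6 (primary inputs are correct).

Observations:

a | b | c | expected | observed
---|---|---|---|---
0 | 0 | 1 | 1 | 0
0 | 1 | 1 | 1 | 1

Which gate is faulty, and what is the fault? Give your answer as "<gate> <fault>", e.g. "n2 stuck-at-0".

n5 stuck-at-0

Fault-free values for test 1 (a=0, b=0, c=1): n1=1, n2=0, n3=1, n4=0, n5=1, n6=1, giving Y=1. Observed 0.
Test 1: faults giving observed 0 are {n3 stuck-at-0, n5 stuck-at-0, n6 stuck-at-0}.
Test 2 (a=0, b=1, c=1): fault-free n1=1, n2=0, n3=1, n4=1, n5=0, n6=1 → 1; observed 1. Eliminates n3 stuck-at-0, n6 stuck-at-0.
Only n5 stuck-at-0 is consistent with every test.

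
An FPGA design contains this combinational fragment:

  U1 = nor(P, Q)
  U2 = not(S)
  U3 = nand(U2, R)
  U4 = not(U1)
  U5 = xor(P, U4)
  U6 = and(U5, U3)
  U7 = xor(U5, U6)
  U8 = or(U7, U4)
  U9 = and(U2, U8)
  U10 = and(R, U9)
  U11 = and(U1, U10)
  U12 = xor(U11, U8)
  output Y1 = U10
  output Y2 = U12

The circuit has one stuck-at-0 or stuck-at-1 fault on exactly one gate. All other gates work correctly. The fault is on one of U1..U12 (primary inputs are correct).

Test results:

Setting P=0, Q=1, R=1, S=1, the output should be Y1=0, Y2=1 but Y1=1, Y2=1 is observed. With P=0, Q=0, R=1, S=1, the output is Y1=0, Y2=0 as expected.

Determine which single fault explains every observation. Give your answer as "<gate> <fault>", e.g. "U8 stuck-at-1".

U2 stuck-at-1

Fault-free values for test 1 (P=0, Q=1, R=1, S=1): U1=0, U2=0, U3=1, U4=1, U5=1, U6=1, U7=0, U8=1, U9=0, U10=0, U11=0, U12=1, giving Y1=0, Y2=1. Observed Y1=1, Y2=1.
Test 1: faults giving observed Y1=1, Y2=1 are {U2 stuck-at-1, U9 stuck-at-1, U10 stuck-at-1}.
Test 2 (P=0, Q=0, R=1, S=1): fault-free U1=1, U2=0, U3=1, U4=0, U5=0, U6=0, U7=0, U8=0, U9=0, U10=0, U11=0, U12=0 → Y1=0, Y2=0; observed Y1=0, Y2=0. Eliminates U9 stuck-at-1, U10 stuck-at-1.
Only U2 stuck-at-1 is consistent with every test.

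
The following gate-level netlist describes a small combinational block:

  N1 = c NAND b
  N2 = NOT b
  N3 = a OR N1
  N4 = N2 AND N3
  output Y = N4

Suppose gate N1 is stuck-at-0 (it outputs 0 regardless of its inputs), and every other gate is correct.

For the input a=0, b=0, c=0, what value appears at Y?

0

Propagate with N1 forced: N1=0 [stuck-at-0], N2=1, N3=0, N4=0.
So Y = 0. (Without the fault it would be 1.)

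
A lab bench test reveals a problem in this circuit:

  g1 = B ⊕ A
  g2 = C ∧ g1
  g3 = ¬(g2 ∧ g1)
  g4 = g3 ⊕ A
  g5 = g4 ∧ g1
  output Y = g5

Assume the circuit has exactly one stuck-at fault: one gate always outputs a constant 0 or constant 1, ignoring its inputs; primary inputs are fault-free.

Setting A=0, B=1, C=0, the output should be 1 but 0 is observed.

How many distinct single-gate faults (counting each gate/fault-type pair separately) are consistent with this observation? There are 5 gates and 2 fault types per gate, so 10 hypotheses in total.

5

Fault-free: g1=1, g2=0, g3=1, g4=1, g5=1 → 1. Observed 0.
  g1 stuck-at-0: output 0 ✓
  g1 stuck-at-1: output 1 ✗
  g2 stuck-at-0: output 1 ✗
  g2 stuck-at-1: output 0 ✓
  g3 stuck-at-0: output 0 ✓
  g3 stuck-at-1: output 1 ✗
  g4 stuck-at-0: output 0 ✓
  g4 stuck-at-1: output 1 ✗
  g5 stuck-at-0: output 0 ✓
  g5 stuck-at-1: output 1 ✗
Consistent faults: {g1 stuck-at-0, g2 stuck-at-1, g3 stuck-at-0, g4 stuck-at-0, g5 stuck-at-0} — 5 in all.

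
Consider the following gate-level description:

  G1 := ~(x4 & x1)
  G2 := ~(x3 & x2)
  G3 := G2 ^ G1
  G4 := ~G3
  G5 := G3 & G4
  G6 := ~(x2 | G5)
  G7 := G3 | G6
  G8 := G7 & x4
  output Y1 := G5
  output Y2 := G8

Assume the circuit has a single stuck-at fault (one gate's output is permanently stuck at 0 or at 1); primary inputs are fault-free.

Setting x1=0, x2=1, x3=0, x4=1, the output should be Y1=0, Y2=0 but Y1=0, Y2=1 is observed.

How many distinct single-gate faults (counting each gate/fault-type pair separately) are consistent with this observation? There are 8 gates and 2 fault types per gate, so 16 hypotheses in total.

Fault-free: G1=1, G2=1, G3=0, G4=1, G5=0, G6=0, G7=0, G8=0 → Y1=0, Y2=0. Observed Y1=0, Y2=1.
  G1: stuck-at-0 ✓; others ✗
  G2: stuck-at-0 ✓; others ✗
  G3: stuck-at-1 ✓; others ✗
  G4: none of the 2 fault types match ✗
  G5: none of the 2 fault types match ✗
  G6: stuck-at-1 ✓; others ✗
  G7: stuck-at-1 ✓; others ✗
  G8: stuck-at-1 ✓; others ✗
Consistent faults: {G1 stuck-at-0, G2 stuck-at-0, G3 stuck-at-1, G6 stuck-at-1, G7 stuck-at-1, G8 stuck-at-1} — 6 in all.

6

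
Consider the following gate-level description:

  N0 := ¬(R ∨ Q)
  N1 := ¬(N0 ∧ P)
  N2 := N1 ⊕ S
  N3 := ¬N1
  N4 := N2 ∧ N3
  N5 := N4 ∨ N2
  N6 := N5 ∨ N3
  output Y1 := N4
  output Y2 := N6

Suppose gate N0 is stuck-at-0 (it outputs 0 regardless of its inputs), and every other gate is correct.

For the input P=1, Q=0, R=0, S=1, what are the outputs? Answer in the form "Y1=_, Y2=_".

Propagate with N0 forced: N0=0 [stuck-at-0], N1=1, N2=0, N3=0, N4=0, N5=0, N6=0.
So the outputs are Y1=0, Y2=0. (Without the fault they would be Y1=1, Y2=1.)

Y1=0, Y2=0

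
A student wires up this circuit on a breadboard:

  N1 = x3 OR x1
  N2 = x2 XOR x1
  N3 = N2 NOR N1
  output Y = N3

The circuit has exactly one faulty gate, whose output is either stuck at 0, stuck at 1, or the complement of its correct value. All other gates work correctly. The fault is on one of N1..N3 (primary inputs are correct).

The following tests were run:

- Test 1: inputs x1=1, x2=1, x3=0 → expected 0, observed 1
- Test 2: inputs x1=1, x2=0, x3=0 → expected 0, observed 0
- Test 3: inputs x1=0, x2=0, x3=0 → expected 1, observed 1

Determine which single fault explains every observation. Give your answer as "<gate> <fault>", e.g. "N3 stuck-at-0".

N1 stuck-at-0

Fault-free values for test 1 (x1=1, x2=1, x3=0): N1=1, N2=0, N3=0, giving Y=0. Observed 1.
Test 1: faults giving observed 1 are {N1 stuck-at-0, N1 inverted output, N3 stuck-at-1, N3 inverted output}.
Test 2 (x1=1, x2=0, x3=0): fault-free N1=1, N2=1, N3=0 → 0; observed 0. Eliminates N3 stuck-at-1, N3 inverted output.
Test 3 (x1=0, x2=0, x3=0): fault-free N1=0, N2=0, N3=1 → 1; observed 1. Eliminates N1 inverted output.
Only N1 stuck-at-0 is consistent with every test.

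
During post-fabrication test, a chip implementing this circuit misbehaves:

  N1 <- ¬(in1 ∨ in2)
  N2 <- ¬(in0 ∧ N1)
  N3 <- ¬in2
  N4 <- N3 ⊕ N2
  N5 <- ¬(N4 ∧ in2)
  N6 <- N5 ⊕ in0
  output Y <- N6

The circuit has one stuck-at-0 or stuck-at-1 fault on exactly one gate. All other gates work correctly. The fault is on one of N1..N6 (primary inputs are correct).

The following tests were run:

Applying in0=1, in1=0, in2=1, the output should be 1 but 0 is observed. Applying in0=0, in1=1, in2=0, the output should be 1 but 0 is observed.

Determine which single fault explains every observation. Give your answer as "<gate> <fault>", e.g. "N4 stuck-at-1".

N6 stuck-at-0

Fault-free values for test 1 (in0=1, in1=0, in2=1): N1=0, N2=1, N3=0, N4=1, N5=0, N6=1, giving Y=1. Observed 0.
Test 1: faults giving observed 0 are {N1 stuck-at-1, N2 stuck-at-0, N3 stuck-at-1, N4 stuck-at-0, N5 stuck-at-1, N6 stuck-at-0}.
Test 2 (in0=0, in1=1, in2=0): fault-free N1=0, N2=1, N3=1, N4=0, N5=1, N6=1 → 1; observed 0. Eliminates N1 stuck-at-1, N2 stuck-at-0, N3 stuck-at-1, N4 stuck-at-0, N5 stuck-at-1.
Only N6 stuck-at-0 is consistent with every test.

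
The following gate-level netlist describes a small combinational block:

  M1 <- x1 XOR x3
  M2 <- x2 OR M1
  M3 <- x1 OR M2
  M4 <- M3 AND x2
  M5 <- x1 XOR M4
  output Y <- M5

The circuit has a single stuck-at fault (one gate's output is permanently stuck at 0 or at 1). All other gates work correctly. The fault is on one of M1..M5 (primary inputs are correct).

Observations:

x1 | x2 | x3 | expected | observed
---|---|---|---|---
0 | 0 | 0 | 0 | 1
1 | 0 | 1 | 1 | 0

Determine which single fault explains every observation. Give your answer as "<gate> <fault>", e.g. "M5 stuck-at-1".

M4 stuck-at-1

Fault-free values for test 1 (x1=0, x2=0, x3=0): M1=0, M2=0, M3=0, M4=0, M5=0, giving Y=0. Observed 1.
Test 1: faults giving observed 1 are {M4 stuck-at-1, M5 stuck-at-1}.
Test 2 (x1=1, x2=0, x3=1): fault-free M1=0, M2=0, M3=1, M4=0, M5=1 → 1; observed 0. Eliminates M5 stuck-at-1.
Only M4 stuck-at-1 is consistent with every test.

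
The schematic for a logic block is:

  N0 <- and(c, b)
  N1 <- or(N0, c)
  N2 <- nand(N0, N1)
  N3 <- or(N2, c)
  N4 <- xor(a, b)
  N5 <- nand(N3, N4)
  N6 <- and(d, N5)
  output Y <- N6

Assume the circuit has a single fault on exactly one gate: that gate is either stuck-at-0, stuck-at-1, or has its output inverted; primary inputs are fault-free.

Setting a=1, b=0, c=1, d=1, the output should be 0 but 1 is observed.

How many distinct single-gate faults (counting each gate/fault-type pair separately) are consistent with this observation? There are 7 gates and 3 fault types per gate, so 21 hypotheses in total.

8

Fault-free: N0=0, N1=1, N2=1, N3=1, N4=1, N5=0, N6=0 → 0. Observed 1.
  N0: none of the 3 fault types match ✗
  N1: none of the 3 fault types match ✗
  N2: none of the 3 fault types match ✗
  N3: stuck-at-0, inverted output ✓; others ✗
  N4: stuck-at-0, inverted output ✓; others ✗
  N5: stuck-at-1, inverted output ✓; others ✗
  N6: stuck-at-1, inverted output ✓; others ✗
Consistent faults: {N3 stuck-at-0, N3 inverted output, N4 stuck-at-0, N4 inverted output, N5 stuck-at-1, N5 inverted output, N6 stuck-at-1, N6 inverted output} — 8 in all.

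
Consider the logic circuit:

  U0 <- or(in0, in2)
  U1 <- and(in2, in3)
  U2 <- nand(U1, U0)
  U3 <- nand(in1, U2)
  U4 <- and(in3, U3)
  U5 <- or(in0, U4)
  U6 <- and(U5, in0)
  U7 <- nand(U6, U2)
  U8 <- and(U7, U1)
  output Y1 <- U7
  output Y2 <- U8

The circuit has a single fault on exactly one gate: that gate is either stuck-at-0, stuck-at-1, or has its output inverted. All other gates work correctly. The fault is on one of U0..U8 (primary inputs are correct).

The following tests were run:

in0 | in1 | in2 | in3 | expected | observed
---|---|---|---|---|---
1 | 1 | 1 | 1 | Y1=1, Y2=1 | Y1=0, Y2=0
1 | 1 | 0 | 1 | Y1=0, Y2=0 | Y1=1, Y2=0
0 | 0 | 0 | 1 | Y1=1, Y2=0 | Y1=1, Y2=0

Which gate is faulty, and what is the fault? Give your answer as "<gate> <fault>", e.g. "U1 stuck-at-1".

U2 inverted output

Fault-free values for test 1 (in0=1, in1=1, in2=1, in3=1): U0=1, U1=1, U2=0, U3=1, U4=1, U5=1, U6=1, U7=1, U8=1, giving Y1=1, Y2=1. Observed Y1=0, Y2=0.
Test 1: faults giving observed Y1=0, Y2=0 are {U0 stuck-at-0, U0 inverted output, U1 stuck-at-0, U1 inverted output, U2 stuck-at-1, U2 inverted output, U7 stuck-at-0, U7 inverted output}.
Test 2 (in0=1, in1=1, in2=0, in3=1): fault-free U0=1, U1=0, U2=1, U3=0, U4=0, U5=1, U6=1, U7=0, U8=0 → Y1=0, Y2=0; observed Y1=1, Y2=0. Eliminates U0 stuck-at-0, U0 inverted output, U1 stuck-at-0, U1 inverted output, U2 stuck-at-1, U7 stuck-at-0.
Test 3 (in0=0, in1=0, in2=0, in3=1): fault-free U0=0, U1=0, U2=1, U3=1, U4=1, U5=1, U6=0, U7=1, U8=0 → Y1=1, Y2=0; observed Y1=1, Y2=0. Eliminates U7 inverted output.
Only U2 inverted output is consistent with every test.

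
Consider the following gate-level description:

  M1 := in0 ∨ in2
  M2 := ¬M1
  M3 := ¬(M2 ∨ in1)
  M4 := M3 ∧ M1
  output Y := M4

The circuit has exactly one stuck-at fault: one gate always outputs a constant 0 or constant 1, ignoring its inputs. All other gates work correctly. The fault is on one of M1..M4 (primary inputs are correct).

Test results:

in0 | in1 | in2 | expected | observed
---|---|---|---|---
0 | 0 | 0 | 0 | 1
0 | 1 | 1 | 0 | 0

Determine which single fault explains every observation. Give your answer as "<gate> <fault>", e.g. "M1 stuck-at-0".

M1 stuck-at-1

Fault-free values for test 1 (in0=0, in1=0, in2=0): M1=0, M2=1, M3=0, M4=0, giving Y=0. Observed 1.
Test 1: faults giving observed 1 are {M1 stuck-at-1, M4 stuck-at-1}.
Test 2 (in0=0, in1=1, in2=1): fault-free M1=1, M2=0, M3=0, M4=0 → 0; observed 0. Eliminates M4 stuck-at-1.
Only M1 stuck-at-1 is consistent with every test.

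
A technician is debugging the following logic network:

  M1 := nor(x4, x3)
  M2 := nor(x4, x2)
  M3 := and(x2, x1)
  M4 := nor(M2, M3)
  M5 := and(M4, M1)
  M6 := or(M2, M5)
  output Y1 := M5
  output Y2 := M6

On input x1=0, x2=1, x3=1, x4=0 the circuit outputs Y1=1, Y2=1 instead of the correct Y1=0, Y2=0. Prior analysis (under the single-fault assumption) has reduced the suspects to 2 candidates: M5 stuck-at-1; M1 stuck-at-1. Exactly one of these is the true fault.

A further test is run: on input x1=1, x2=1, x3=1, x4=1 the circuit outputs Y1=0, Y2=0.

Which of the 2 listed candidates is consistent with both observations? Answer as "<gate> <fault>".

Evaluate each candidate on input x1=1, x2=1, x3=1, x4=1:
  M5 stuck-at-1: M1=0, M2=0, M3=1, M4=0, M5=1 [stuck-at-1], M6=1 → Y1=1, Y2=1 — eliminated
  M1 stuck-at-1: M1=1 [stuck-at-1], M2=0, M3=1, M4=0, M5=0, M6=0 → Y1=0, Y2=0 — matches
Only M1 stuck-at-1 reproduces the observed Y1=0, Y2=0.

M1 stuck-at-1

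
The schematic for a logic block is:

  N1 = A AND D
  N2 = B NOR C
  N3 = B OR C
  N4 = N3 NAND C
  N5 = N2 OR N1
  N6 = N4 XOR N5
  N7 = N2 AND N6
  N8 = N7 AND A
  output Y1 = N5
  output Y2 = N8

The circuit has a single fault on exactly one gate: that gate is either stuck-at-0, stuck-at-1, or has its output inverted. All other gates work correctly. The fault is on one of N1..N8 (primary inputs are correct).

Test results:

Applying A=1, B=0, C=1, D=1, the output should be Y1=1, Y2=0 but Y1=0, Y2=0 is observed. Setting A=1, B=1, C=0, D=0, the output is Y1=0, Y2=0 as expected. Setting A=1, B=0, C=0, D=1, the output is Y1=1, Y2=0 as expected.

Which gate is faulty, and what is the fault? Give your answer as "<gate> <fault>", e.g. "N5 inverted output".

N1 stuck-at-0

Fault-free values for test 1 (A=1, B=0, C=1, D=1): N1=1, N2=0, N3=1, N4=0, N5=1, N6=1, N7=0, N8=0, giving Y1=1, Y2=0. Observed Y1=0, Y2=0.
Test 1: faults giving observed Y1=0, Y2=0 are {N1 stuck-at-0, N1 inverted output, N5 stuck-at-0, N5 inverted output}.
Test 2 (A=1, B=1, C=0, D=0): fault-free N1=0, N2=0, N3=1, N4=1, N5=0, N6=1, N7=0, N8=0 → Y1=0, Y2=0; observed Y1=0, Y2=0. Eliminates N1 inverted output, N5 inverted output.
Test 3 (A=1, B=0, C=0, D=1): fault-free N1=1, N2=1, N3=0, N4=1, N5=1, N6=0, N7=0, N8=0 → Y1=1, Y2=0; observed Y1=1, Y2=0. Eliminates N5 stuck-at-0.
Only N1 stuck-at-0 is consistent with every test.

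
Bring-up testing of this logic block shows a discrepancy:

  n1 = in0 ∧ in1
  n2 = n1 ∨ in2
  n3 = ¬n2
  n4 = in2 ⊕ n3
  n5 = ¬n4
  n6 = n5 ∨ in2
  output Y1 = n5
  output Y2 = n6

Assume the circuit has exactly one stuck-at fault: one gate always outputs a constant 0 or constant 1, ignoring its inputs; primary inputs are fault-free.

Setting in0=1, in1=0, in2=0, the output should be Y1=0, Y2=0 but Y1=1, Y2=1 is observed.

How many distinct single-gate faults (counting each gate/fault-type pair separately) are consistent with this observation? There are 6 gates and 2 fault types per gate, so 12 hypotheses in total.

Fault-free: n1=0, n2=0, n3=1, n4=1, n5=0, n6=0 → Y1=0, Y2=0. Observed Y1=1, Y2=1.
  n1 stuck-at-0: output Y1=0, Y2=0 ✗
  n1 stuck-at-1: output Y1=1, Y2=1 ✓
  n2 stuck-at-0: output Y1=0, Y2=0 ✗
  n2 stuck-at-1: output Y1=1, Y2=1 ✓
  n3 stuck-at-0: output Y1=1, Y2=1 ✓
  n3 stuck-at-1: output Y1=0, Y2=0 ✗
  n4 stuck-at-0: output Y1=1, Y2=1 ✓
  n4 stuck-at-1: output Y1=0, Y2=0 ✗
  n5 stuck-at-0: output Y1=0, Y2=0 ✗
  n5 stuck-at-1: output Y1=1, Y2=1 ✓
  n6 stuck-at-0: output Y1=0, Y2=0 ✗
  n6 stuck-at-1: output Y1=0, Y2=1 ✗
Consistent faults: {n1 stuck-at-1, n2 stuck-at-1, n3 stuck-at-0, n4 stuck-at-0, n5 stuck-at-1} — 5 in all.

5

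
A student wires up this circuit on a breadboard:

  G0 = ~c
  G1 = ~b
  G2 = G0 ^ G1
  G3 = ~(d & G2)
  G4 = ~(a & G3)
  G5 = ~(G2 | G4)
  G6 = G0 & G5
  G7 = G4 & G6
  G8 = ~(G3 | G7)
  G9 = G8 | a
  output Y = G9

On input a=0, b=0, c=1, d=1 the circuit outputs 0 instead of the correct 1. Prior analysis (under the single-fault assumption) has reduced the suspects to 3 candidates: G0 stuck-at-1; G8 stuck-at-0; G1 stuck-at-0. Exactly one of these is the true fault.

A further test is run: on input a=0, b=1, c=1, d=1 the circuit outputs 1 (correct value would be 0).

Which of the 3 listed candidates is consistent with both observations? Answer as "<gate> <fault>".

Evaluate each candidate on input a=0, b=1, c=1, d=1:
  G0 stuck-at-1: G0=1 [stuck-at-1], G1=0, G2=1, G3=0, G4=1, G5=0, G6=0, G7=0, G8=1, G9=1 → 1 — matches
  G8 stuck-at-0: G0=0, G1=0, G2=0, G3=1, G4=1, G5=0, G6=0, G7=0, G8=0 [stuck-at-0], G9=0 → 0 — eliminated
  G1 stuck-at-0: G0=0, G1=0 [stuck-at-0], G2=0, G3=1, G4=1, G5=0, G6=0, G7=0, G8=0, G9=0 → 0 — eliminated
Only G0 stuck-at-1 reproduces the observed 1.

G0 stuck-at-1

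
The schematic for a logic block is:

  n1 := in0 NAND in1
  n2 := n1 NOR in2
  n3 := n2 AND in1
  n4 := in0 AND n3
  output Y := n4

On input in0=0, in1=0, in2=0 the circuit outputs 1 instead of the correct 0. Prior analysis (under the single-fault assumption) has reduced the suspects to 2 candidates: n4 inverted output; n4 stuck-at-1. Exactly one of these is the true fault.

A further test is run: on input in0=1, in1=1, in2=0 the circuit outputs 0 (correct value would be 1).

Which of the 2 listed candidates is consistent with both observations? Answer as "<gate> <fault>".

n4 inverted output

Evaluate each candidate on input in0=1, in1=1, in2=0:
  n4 inverted output: n1=0, n2=1, n3=1, n4=0 [inverted output] → 0 — matches
  n4 stuck-at-1: n1=0, n2=1, n3=1, n4=1 [stuck-at-1] → 1 — eliminated
Only n4 inverted output reproduces the observed 0.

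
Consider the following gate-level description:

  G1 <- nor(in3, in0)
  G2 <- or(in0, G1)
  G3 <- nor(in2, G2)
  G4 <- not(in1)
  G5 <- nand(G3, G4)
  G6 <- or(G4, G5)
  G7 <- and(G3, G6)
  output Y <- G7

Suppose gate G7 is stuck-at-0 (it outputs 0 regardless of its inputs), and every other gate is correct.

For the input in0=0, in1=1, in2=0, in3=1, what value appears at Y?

0

Propagate with G7 forced: G1=0, G2=0, G3=1, G4=0, G5=1, G6=1, G7=0 [stuck-at-0].
So Y = 0. (Without the fault it would be 1.)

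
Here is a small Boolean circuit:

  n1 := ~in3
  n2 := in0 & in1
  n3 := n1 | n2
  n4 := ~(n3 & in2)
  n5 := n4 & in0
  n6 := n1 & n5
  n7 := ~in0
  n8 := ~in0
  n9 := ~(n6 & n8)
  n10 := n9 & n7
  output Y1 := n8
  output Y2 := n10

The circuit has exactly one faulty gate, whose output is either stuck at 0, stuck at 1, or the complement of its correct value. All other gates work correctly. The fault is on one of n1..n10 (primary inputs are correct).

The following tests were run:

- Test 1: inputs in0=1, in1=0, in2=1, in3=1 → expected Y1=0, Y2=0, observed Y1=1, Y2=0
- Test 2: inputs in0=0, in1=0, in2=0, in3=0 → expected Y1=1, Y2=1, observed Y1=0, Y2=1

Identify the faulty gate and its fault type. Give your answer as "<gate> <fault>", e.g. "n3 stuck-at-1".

Fault-free values for test 1 (in0=1, in1=0, in2=1, in3=1): n1=0, n2=0, n3=0, n4=1, n5=1, n6=0, n7=0, n8=0, n9=1, n10=0, giving Y1=0, Y2=0. Observed Y1=1, Y2=0.
Test 1: faults giving observed Y1=1, Y2=0 are {n8 stuck-at-1, n8 inverted output}.
Test 2 (in0=0, in1=0, in2=0, in3=0): fault-free n1=1, n2=0, n3=1, n4=1, n5=0, n6=0, n7=1, n8=1, n9=1, n10=1 → Y1=1, Y2=1; observed Y1=0, Y2=1. Eliminates n8 stuck-at-1.
Only n8 inverted output is consistent with every test.

n8 inverted output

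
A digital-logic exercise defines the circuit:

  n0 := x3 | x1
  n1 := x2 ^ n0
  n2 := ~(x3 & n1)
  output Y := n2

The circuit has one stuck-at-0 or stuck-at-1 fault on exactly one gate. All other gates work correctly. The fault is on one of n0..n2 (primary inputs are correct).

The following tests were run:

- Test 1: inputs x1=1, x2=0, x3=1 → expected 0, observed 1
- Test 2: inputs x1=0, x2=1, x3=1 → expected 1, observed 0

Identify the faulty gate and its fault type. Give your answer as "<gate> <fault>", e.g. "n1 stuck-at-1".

n0 stuck-at-0

Fault-free values for test 1 (x1=1, x2=0, x3=1): n0=1, n1=1, n2=0, giving Y=0. Observed 1.
Test 1: faults giving observed 1 are {n0 stuck-at-0, n1 stuck-at-0, n2 stuck-at-1}.
Test 2 (x1=0, x2=1, x3=1): fault-free n0=1, n1=0, n2=1 → 1; observed 0. Eliminates n1 stuck-at-0, n2 stuck-at-1.
Only n0 stuck-at-0 is consistent with every test.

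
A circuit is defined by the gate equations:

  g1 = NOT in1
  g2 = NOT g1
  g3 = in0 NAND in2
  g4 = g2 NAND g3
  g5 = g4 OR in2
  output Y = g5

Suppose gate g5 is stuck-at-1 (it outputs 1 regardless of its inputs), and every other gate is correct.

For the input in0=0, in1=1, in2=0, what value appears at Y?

1

Propagate with g5 forced: g1=0, g2=1, g3=1, g4=0, g5=1 [stuck-at-1].
So Y = 1. (Without the fault it would be 0.)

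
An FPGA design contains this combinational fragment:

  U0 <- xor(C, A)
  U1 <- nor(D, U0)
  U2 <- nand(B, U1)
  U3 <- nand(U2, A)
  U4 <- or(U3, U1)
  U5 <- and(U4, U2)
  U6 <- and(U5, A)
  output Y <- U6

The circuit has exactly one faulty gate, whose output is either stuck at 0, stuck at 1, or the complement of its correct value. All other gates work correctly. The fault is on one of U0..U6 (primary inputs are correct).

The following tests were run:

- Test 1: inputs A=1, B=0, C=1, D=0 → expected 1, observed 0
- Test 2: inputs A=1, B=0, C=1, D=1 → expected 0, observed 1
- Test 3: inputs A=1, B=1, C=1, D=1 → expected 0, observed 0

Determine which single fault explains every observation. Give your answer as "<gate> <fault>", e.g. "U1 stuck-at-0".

Fault-free values for test 1 (A=1, B=0, C=1, D=0): U0=0, U1=1, U2=1, U3=0, U4=1, U5=1, U6=1, giving Y=1. Observed 0.
Test 1: faults giving observed 0 are {U0 stuck-at-1, U0 inverted output, U1 stuck-at-0, U1 inverted output, U2 stuck-at-0, U2 inverted output, U4 stuck-at-0, U4 inverted output, U5 stuck-at-0, U5 inverted output, U6 stuck-at-0, U6 inverted output}.
Test 2 (A=1, B=0, C=1, D=1): fault-free U0=0, U1=0, U2=1, U3=0, U4=0, U5=0, U6=0 → 0; observed 1. Eliminates U0 stuck-at-1, U0 inverted output, U1 stuck-at-0, U2 stuck-at-0, U2 inverted output, U4 stuck-at-0, U5 stuck-at-0, U6 stuck-at-0.
Test 3 (A=1, B=1, C=1, D=1): fault-free U0=0, U1=0, U2=1, U3=0, U4=0, U5=0, U6=0 → 0; observed 0. Eliminates U4 inverted output, U5 inverted output, U6 inverted output.
Only U1 inverted output is consistent with every test.

U1 inverted output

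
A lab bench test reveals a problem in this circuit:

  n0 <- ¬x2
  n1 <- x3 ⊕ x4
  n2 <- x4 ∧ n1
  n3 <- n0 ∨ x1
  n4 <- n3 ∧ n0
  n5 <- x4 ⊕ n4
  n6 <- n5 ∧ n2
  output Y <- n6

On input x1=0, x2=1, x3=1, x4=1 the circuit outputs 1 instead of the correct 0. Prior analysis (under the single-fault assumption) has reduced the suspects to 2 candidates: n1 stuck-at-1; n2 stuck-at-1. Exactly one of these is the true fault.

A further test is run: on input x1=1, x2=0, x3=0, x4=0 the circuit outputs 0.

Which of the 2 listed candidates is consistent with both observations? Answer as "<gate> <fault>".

n1 stuck-at-1

Evaluate each candidate on input x1=1, x2=0, x3=0, x4=0:
  n1 stuck-at-1: n0=1, n1=1 [stuck-at-1], n2=0, n3=1, n4=1, n5=1, n6=0 → 0 — matches
  n2 stuck-at-1: n0=1, n1=0, n2=1 [stuck-at-1], n3=1, n4=1, n5=1, n6=1 → 1 — eliminated
Only n1 stuck-at-1 reproduces the observed 0.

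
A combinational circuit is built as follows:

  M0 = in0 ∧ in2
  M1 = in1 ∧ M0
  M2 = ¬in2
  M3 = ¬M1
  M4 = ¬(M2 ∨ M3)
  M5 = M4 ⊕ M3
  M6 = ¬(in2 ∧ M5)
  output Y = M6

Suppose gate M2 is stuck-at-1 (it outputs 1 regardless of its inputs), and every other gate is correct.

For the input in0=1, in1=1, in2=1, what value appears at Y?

1

Propagate with M2 forced: M0=1, M1=1, M2=1 [stuck-at-1], M3=0, M4=0, M5=0, M6=1.
So Y = 1. (Without the fault it would be 0.)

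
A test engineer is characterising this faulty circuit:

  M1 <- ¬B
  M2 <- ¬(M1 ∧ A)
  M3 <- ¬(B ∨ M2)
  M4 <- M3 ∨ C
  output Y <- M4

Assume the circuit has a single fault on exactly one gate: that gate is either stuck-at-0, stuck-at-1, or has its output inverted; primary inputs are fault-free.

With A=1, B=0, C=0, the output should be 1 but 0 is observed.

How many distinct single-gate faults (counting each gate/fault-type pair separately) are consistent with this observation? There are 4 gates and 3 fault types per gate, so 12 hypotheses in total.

8

Fault-free: M1=1, M2=0, M3=1, M4=1 → 1. Observed 0.
  M1 stuck-at-0: output 0 ✓
  M1 stuck-at-1: output 1 ✗
  M1 inverted output: output 0 ✓
  M2 stuck-at-0: output 1 ✗
  M2 stuck-at-1: output 0 ✓
  M2 inverted output: output 0 ✓
  M3 stuck-at-0: output 0 ✓
  M3 stuck-at-1: output 1 ✗
  M3 inverted output: output 0 ✓
  M4 stuck-at-0: output 0 ✓
  M4 stuck-at-1: output 1 ✗
  M4 inverted output: output 0 ✓
Consistent faults: {M1 stuck-at-0, M1 inverted output, M2 stuck-at-1, M2 inverted output, M3 stuck-at-0, M3 inverted output, M4 stuck-at-0, M4 inverted output} — 8 in all.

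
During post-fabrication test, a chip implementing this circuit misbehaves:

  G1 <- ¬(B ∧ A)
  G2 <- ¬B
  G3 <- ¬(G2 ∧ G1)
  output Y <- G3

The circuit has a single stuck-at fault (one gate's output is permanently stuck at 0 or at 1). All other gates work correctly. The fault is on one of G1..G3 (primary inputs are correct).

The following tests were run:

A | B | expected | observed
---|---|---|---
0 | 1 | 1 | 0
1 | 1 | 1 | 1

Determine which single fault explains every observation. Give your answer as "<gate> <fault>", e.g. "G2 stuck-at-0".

Fault-free values for test 1 (A=0, B=1): G1=1, G2=0, G3=1, giving Y=1. Observed 0.
Test 1: faults giving observed 0 are {G2 stuck-at-1, G3 stuck-at-0}.
Test 2 (A=1, B=1): fault-free G1=0, G2=0, G3=1 → 1; observed 1. Eliminates G3 stuck-at-0.
Only G2 stuck-at-1 is consistent with every test.

G2 stuck-at-1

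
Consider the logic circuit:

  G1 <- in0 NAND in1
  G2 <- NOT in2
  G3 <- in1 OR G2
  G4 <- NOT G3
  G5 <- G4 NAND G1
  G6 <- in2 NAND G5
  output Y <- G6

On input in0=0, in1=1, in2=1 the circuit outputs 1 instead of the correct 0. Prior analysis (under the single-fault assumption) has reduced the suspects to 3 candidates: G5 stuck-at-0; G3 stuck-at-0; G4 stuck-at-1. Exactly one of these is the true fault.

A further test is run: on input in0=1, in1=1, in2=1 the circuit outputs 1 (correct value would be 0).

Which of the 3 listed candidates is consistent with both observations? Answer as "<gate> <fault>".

G5 stuck-at-0

Evaluate each candidate on input in0=1, in1=1, in2=1:
  G5 stuck-at-0: G1=0, G2=0, G3=1, G4=0, G5=0 [stuck-at-0], G6=1 → 1 — matches
  G3 stuck-at-0: G1=0, G2=0, G3=0 [stuck-at-0], G4=1, G5=1, G6=0 → 0 — eliminated
  G4 stuck-at-1: G1=0, G2=0, G3=1, G4=1 [stuck-at-1], G5=1, G6=0 → 0 — eliminated
Only G5 stuck-at-0 reproduces the observed 1.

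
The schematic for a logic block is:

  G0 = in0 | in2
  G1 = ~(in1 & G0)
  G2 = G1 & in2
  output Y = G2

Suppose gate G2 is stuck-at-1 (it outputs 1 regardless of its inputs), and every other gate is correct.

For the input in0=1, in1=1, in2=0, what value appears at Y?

Propagate with G2 forced: G0=1, G1=0, G2=1 [stuck-at-1].
So Y = 1. (Without the fault it would be 0.)

1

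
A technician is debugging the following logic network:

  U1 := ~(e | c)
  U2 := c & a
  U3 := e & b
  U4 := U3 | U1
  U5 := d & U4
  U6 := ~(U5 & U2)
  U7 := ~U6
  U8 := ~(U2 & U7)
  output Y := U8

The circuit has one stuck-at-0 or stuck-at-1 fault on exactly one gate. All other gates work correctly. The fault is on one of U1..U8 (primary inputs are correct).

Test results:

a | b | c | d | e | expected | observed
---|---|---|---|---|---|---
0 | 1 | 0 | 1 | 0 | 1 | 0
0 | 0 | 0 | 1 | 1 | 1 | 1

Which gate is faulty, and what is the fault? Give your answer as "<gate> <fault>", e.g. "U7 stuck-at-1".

U2 stuck-at-1

Fault-free values for test 1 (a=0, b=1, c=0, d=1, e=0): U1=1, U2=0, U3=0, U4=1, U5=1, U6=1, U7=0, U8=1, giving Y=1. Observed 0.
Test 1: faults giving observed 0 are {U2 stuck-at-1, U8 stuck-at-0}.
Test 2 (a=0, b=0, c=0, d=1, e=1): fault-free U1=0, U2=0, U3=0, U4=0, U5=0, U6=1, U7=0, U8=1 → 1; observed 1. Eliminates U8 stuck-at-0.
Only U2 stuck-at-1 is consistent with every test.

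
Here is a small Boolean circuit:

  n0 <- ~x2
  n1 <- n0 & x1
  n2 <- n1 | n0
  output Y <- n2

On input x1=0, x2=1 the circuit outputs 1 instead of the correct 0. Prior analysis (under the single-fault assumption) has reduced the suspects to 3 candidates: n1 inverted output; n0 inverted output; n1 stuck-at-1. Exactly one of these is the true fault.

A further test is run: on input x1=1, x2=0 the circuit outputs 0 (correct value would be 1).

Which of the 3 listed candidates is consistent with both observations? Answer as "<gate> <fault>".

n0 inverted output

Evaluate each candidate on input x1=1, x2=0:
  n1 inverted output: n0=1, n1=0 [inverted output], n2=1 → 1 — eliminated
  n0 inverted output: n0=0 [inverted output], n1=0, n2=0 → 0 — matches
  n1 stuck-at-1: n0=1, n1=1 [stuck-at-1], n2=1 → 1 — eliminated
Only n0 inverted output reproduces the observed 0.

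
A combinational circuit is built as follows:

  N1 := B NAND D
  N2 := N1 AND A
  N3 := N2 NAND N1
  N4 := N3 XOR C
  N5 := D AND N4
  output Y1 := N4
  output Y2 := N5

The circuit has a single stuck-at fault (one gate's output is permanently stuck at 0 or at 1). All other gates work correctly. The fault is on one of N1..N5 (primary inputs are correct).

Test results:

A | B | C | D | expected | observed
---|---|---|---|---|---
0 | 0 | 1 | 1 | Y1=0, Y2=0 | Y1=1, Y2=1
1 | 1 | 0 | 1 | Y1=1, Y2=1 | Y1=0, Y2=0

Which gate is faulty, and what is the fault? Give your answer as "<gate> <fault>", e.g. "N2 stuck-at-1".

Fault-free values for test 1 (A=0, B=0, C=1, D=1): N1=1, N2=0, N3=1, N4=0, N5=0, giving Y1=0, Y2=0. Observed Y1=1, Y2=1.
Test 1: faults giving observed Y1=1, Y2=1 are {N2 stuck-at-1, N3 stuck-at-0, N4 stuck-at-1}.
Test 2 (A=1, B=1, C=0, D=1): fault-free N1=0, N2=0, N3=1, N4=1, N5=1 → Y1=1, Y2=1; observed Y1=0, Y2=0. Eliminates N2 stuck-at-1, N4 stuck-at-1.
Only N3 stuck-at-0 is consistent with every test.

N3 stuck-at-0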